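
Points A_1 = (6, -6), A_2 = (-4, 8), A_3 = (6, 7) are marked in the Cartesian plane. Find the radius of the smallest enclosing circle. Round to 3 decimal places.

8.602

Side lengths²: A_1A_2² = 296, A_1A_3² = 169, A_2A_3² = 101.
Since A_1A_2² = 296 ≥ 169 + 101 = 270, the angle opposite A_1A_2 is not acute, so the smallest enclosing circle has A_1A_2 as diameter.
Centre = midpoint of A_1A_2 = (1, 1), r² = 296/4 = 74.
r = √74 ≈ 8.602.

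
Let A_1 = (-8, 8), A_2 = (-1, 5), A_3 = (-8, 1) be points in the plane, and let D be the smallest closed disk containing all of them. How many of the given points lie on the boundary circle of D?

3

Side lengths²: A_1A_2² = 58, A_1A_3² = 49, A_2A_3² = 65.
Since A_2A_3² = 65 < 58 + 49 = 107, the triangle is acute, so the smallest enclosing circle is the circumcircle.
Circumcentre = (-75/14, 4.5), r² = 1885/98.
The points at distance exactly r from the centre are A_1, A_2, A_3 — 3 points.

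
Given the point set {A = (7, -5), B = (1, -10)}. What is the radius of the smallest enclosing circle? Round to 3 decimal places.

3.905

The smallest circle enclosing two points has them as diameter endpoints.
Centre = midpoint = (4, -7.5); r² = |AB|²/4 = 61/4 = 15.25.
r = √(15.25) ≈ 3.905.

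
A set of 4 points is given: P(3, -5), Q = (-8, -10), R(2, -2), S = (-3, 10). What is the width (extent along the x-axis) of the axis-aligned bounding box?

max x = 3, min x = -8, so width = 11.

11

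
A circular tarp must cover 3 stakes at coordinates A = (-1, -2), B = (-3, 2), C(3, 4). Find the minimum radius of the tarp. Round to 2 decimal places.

3.64

Side lengths²: AB² = 20, AC² = 52, BC² = 40.
Since AC² = 52 < 40 + 20 = 60, the triangle is acute, so the smallest enclosing circle is the circumcircle.
Circumcentre = (4/7, 9/7), r² = 650/49.
r = √(650/49) ≈ 3.64.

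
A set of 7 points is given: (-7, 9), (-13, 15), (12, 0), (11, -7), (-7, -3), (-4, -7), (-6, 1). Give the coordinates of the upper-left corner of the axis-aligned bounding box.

(-13, 15)

x-range [-13, 12], y-range [-7, 15].
The upper-left corner is (-13, 15).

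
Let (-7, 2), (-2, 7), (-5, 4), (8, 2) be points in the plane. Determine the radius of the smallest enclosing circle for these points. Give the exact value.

By Welzl's lemma the MEC is supported by two points (diametrically opposite) or three points (on a circumcircle).
The farthest pair is (-7, 2)–(8, 2) with squared distance 225. The circle on this segment as diameter has centre (0.5, 2) and r² = 225/4 = 56.25.
Check (-2, 7): distance² to centre = 31.25 ≤ 56.25, so it lies inside.
All remaining points lie in this disk, and no smaller disk contains both endpoints, so this is the minimum enclosing circle.
r = √(56.25) = 7.5.

7.5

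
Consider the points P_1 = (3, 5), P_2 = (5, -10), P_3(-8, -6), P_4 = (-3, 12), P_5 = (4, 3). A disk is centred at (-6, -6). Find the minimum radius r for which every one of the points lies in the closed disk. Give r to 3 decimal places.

18.248

The required radius is the distance from (-6, -6) to the farthest point.
Squared distances: 202, 137, 4, 333, 181.
Maximum is 333, attained at P_4.
r = √333 ≈ 18.248.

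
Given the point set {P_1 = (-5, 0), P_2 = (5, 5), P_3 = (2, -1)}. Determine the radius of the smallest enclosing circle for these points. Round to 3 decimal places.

Side lengths²: P_1P_2² = 125, P_1P_3² = 50, P_2P_3² = 45.
Since P_1P_2² = 125 ≥ 50 + 45 = 95, the angle opposite P_1P_2 is not acute, so the smallest enclosing circle has P_1P_2 as diameter.
Centre = midpoint of P_1P_2 = (0, 2.5), r² = 125/4 = 31.25.
r = √(31.25) ≈ 5.590.

5.590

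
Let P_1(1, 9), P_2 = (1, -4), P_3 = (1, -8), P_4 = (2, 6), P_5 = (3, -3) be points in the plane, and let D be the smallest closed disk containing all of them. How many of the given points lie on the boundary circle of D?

2

A smallest enclosing disk is always determined by at most three of the input points on its boundary.
The farthest pair is P_1–P_3 with squared distance 289. The circle on this segment as diameter has centre (1, 0.5) and r² = 289/4 = 72.25.
Check P_2: distance² to centre = 20.25 ≤ 72.25, so it lies inside.
All remaining points lie in this disk, and no smaller disk contains both endpoints, so this is the minimum enclosing circle.
The points at distance exactly r from the centre are P_1, P_3 — 2 points.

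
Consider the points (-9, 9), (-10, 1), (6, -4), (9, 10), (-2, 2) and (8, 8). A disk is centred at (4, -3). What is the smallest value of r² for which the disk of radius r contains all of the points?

313

The required radius is the distance from (4, -3) to the farthest point.
Squared distances: 313, 212, 5, 194, 61, 137.
Maximum is 313, attained at (-9, 9).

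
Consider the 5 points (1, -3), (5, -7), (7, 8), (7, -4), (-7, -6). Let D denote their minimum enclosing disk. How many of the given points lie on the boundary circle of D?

2

By Welzl's lemma the MEC is supported by two points (diametrically opposite) or three points (on a circumcircle).
The farthest pair is (7, 8)–(-7, -6) with squared distance 392. The circle on this segment as diameter has centre (0, 1) and r² = 392/4 = 98.
Check (1, -3): distance² to centre = 17 ≤ 98, so it lies inside.
All remaining points lie in this disk, and no smaller disk contains both endpoints, so this is the minimum enclosing circle.
The points at distance exactly r from the centre are (7, 8), (-7, -6) — 2 points.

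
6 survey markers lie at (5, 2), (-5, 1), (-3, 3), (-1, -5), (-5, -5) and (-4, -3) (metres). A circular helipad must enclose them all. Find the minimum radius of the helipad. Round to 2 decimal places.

6.10

By Welzl's lemma the MEC is supported by two points (diametrically opposite) or three points (on a circumcircle).
The farthest pair is (5, 2)–(-5, -5) with squared distance 149. The circle on this segment as diameter has centre (0, -1.5) and r² = 149/4 = 37.25.
Check (-5, 1): distance² to centre = 31.25 ≤ 37.25, so it lies inside.
All remaining points lie in this disk, and no smaller disk contains both endpoints, so this is the minimum enclosing circle.
r = √(37.25) ≈ 6.10.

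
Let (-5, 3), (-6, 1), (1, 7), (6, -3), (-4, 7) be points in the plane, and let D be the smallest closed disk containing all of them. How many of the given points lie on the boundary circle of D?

3

A smallest enclosing disk is always determined by at most three of the input points on its boundary.
The farthest pair is (6, -3)–(-4, 7) with squared distance 200. The circle on this segment as diameter has centre (1, 2) and r² = 200/4 = 50.
Check (-5, 3): distance² to centre = 37 ≤ 50, so it lies inside.
All remaining points lie in this disk, and no smaller disk contains both endpoints, so this is the minimum enclosing circle.
The points at distance exactly r from the centre are (-6, 1), (6, -3), (-4, 7) — 3 points.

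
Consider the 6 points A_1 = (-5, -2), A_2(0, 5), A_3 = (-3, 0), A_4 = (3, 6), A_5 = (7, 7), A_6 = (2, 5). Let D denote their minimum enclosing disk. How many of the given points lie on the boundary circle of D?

2

The minimum enclosing circle of a finite set is fixed by two of the points (as a diameter) or three (as a circumcircle).
The farthest pair is A_1–A_5 with squared distance 225. The circle on this segment as diameter has centre (1, 2.5) and r² = 225/4 = 56.25.
Check A_2: distance² to centre = 7.25 ≤ 56.25, so it lies inside.
All remaining points lie in this disk, and no smaller disk contains both endpoints, so this is the minimum enclosing circle.
The points at distance exactly r from the centre are A_1, A_5 — 2 points.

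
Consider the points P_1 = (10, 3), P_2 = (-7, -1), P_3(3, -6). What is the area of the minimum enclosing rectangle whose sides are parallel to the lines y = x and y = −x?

157.5

In coordinates u = x + y, v = x − y the rectangle is axis-aligned; the map (x,y)→(u,v) scales areas by 2.
u-values: 13, -8, -3; range = 13 − (-8) = 21.
v-values: 7, -6, 9; range = 9 − (-6) = 15.
Area = (21 × 15) / 2 = 157.5.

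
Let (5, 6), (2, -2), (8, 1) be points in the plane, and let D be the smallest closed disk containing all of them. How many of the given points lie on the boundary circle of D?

Call the three points A, B, C in the order given.
Side lengths²: AB² = 73, AC² = 34, BC² = 45.
Since AB² = 73 < 45 + 34 = 79, the triangle is acute, so the smallest enclosing circle is the circumcircle.
Circumcentre = (99/26, 49/26), r² = 6205/338.
The points at distance exactly r from the centre are (5, 6), (2, -2), (8, 1) — 3 points.

3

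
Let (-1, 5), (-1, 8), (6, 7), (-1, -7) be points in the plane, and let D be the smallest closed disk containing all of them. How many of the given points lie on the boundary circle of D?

3

The minimum enclosing circle of a finite set is fixed by two of the points (as a diameter) or three (as a circumcircle).
The minimum enclosing circle is determined by three boundary points: (-1, 8), (6, 7), (-1, -7).
Their circumcentre is (1.5, 0.5) with r² = 62.5.
The farthest remaining point (-1, 5) is at distance² 26.5 ≤ 62.5.
The points at distance exactly r from the centre are (-1, 8), (6, 7), (-1, -7) — 3 points.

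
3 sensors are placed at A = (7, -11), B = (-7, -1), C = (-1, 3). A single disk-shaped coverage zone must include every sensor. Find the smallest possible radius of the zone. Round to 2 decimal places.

8.62

Side lengths²: AB² = 296, AC² = 260, BC² = 52.
Since AB² = 296 < 260 + 52 = 312, the triangle is acute, so the smallest enclosing circle is the circumcircle.
Circumcentre = (10/29, -160/29), r² = 62530/841.
r = √(62530/841) ≈ 8.62.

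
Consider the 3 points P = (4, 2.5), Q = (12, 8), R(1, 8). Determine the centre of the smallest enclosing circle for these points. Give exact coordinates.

(6.5, 327/44)

Side lengths²: PQ² = 94.25, PR² = 39.25, QR² = 121.
Since QR² = 121 < 94.25 + 39.25 = 133.5, the triangle is acute, so the smallest enclosing circle is the circumcircle.
Circumcentre = (6.5, 327/44), r² = 59189/1936.
Centre = (6.5, 327/44).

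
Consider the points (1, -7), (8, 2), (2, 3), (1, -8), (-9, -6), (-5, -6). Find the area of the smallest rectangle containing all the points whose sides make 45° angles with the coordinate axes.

In coordinates u = x + y, v = x − y the rectangle is axis-aligned; the map (x,y)→(u,v) scales areas by 2.
u-values: -6, 10, 5, -7, -15, -11; range = 10 − (-15) = 25.
v-values: 8, 6, -1, 9, -3, 1; range = 9 − (-3) = 12.
Area = (25 × 12) / 2 = 150.

150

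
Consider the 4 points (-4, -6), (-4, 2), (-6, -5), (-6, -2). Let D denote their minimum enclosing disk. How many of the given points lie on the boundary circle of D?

The minimum enclosing circle of a finite set is fixed by two of the points (as a diameter) or three (as a circumcircle).
The farthest pair is (-4, -6)–(-4, 2) with squared distance 64. The circle on this segment as diameter has centre (-4, -2) and r² = 64/4 = 16.
Check (-6, -5): distance² to centre = 13 ≤ 16, so it lies inside.
All remaining points lie in this disk, and no smaller disk contains both endpoints, so this is the minimum enclosing circle.
The points at distance exactly r from the centre are (-4, -6), (-4, 2) — 2 points.

2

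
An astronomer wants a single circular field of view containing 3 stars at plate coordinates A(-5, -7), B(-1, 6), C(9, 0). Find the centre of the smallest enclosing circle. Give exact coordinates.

Side lengths²: AB² = 185, AC² = 245, BC² = 136.
Since AC² = 245 < 185 + 136 = 321, the triangle is acute, so the smallest enclosing circle is the circumcircle.
Circumcentre = (25/22, -39/22), r² = 15725/242.
Centre = (25/22, -39/22).

(25/22, -39/22)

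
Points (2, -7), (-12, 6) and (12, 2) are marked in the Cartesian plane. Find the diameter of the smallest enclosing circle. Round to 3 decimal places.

24.331

Call the three points A, B, C in the order given.
Side lengths²: AB² = 365, AC² = 181, BC² = 592.
Since BC² = 592 ≥ 365 + 181 = 546, the angle opposite BC is not acute, so the smallest enclosing circle has BC as diameter.
Centre = midpoint of BC = (0, 4), r² = 592/4 = 148.
Diameter = 2r = 2√148 ≈ 24.331.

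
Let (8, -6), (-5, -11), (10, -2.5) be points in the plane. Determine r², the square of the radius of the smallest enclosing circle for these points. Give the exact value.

74.3125

Call the three points A, B, C in the order given.
Side lengths²: AB² = 194, AC² = 16.25, BC² = 297.25.
Since BC² = 297.25 ≥ 194 + 16.25 = 210.25, the angle opposite BC is not acute, so the smallest enclosing circle has BC as diameter.
Centre = midpoint of BC = (2.5, -6.75), r² = 297.25/4 = 74.3125.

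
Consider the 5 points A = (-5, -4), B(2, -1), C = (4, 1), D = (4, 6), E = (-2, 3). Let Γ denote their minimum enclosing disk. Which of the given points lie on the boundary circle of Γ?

A, D

A smallest enclosing disk is always determined by at most three of the input points on its boundary.
The farthest pair is A–D with squared distance 181. The circle on this segment as diameter has centre (-0.5, 1) and r² = 181/4 = 45.25.
Check B: distance² to centre = 10.25 ≤ 45.25, so it lies inside.
All remaining points lie in this disk, and no smaller disk contains both endpoints, so this is the minimum enclosing circle.
The points at distance exactly r from the centre are A, D — 2 points.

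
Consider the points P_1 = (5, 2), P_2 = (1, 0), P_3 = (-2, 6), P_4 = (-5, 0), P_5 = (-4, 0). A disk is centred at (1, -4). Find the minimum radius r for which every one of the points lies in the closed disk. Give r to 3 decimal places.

10.440

The required radius is the distance from (1, -4) to the farthest point.
Squared distances: 52, 16, 109, 52, 41.
Maximum is 109, attained at P_3.
r = √109 ≈ 10.440.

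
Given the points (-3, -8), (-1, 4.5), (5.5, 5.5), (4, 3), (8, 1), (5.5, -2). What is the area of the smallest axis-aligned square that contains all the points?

The bounding box has width 11 and height 13.5.
An axis-aligned square enclosing the set must have side ≥ max(width, height).
So the minimum side is max(11, 13.5) = 13.5.
Area = 13.5² = 182.25.

182.25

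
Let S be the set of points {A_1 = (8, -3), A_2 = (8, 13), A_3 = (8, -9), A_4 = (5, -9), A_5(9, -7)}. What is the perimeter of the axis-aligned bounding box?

52

Width = max x − min x = 9 − 5 = 4.
Height = max y − min y = 13 − (-9) = 22.
Perimeter = 2(4 + 22) = 52.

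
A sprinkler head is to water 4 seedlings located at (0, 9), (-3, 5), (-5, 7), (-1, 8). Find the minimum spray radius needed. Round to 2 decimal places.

2.72

The minimum enclosing circle of a finite set is fixed by two of the points (as a diameter) or three (as a circumcircle).
The minimum enclosing circle is determined by three boundary points: (0, 9), (-3, 5), (-5, 7).
Their circumcentre is (-33/14, 107/14) with r² = 725/98.
The farthest remaining point (-1, 8) is at distance² 193/98 ≤ 725/98.
r = √(725/98) ≈ 2.72.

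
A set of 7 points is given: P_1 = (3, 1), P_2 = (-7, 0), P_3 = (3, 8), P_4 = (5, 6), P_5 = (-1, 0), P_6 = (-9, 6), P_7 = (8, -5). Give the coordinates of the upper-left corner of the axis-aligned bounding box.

(-9, 8)

x-range [-9, 8], y-range [-5, 8].
The upper-left corner is (-9, 8).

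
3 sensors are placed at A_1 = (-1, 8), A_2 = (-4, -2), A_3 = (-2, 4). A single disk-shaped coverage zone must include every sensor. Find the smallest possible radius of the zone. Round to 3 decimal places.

5.220

Side lengths²: A_1A_2² = 109, A_1A_3² = 17, A_2A_3² = 40.
Since A_1A_2² = 109 ≥ 40 + 17 = 57, the angle opposite A_1A_2 is not acute, so the smallest enclosing circle has A_1A_2 as diameter.
Centre = midpoint of A_1A_2 = (-2.5, 3), r² = 109/4 = 27.25.
r = √(27.25) ≈ 5.220.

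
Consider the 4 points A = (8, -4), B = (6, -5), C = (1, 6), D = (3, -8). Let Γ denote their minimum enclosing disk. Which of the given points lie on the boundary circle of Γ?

C, D

The farthest pair is C–D with squared distance 200. The circle on this segment as diameter has centre (2, -1) and r² = 200/4 = 50.
Check A: distance² to centre = 45 ≤ 50, so it lies inside.
All remaining points lie in this disk, and no smaller disk contains both endpoints, so this is the minimum enclosing circle.
The points at distance exactly r from the centre are C, D — 2 points.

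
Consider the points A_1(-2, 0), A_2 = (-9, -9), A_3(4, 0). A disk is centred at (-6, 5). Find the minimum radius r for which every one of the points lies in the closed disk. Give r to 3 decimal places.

14.318

The required radius is the distance from (-6, 5) to the farthest point.
Squared distances: 41, 205, 125.
Maximum is 205, attained at A_2.
r = √205 ≈ 14.318.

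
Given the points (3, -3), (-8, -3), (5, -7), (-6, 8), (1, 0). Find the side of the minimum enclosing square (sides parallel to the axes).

15

The bounding box has width 13 and height 15.
An axis-aligned square enclosing the set must have side ≥ max(width, height).
So the minimum side is max(13, 15) = 15.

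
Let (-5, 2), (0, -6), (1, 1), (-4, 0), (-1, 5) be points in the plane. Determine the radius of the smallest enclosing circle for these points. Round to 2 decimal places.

A smallest enclosing disk is always determined by at most three of the input points on its boundary.
The farthest pair is (0, -6)–(-1, 5) with squared distance 122. The circle on this segment as diameter has centre (-0.5, -0.5) and r² = 122/4 = 30.5.
Check (-5, 2): distance² to centre = 26.5 ≤ 30.5, so it lies inside.
All remaining points lie in this disk, and no smaller disk contains both endpoints, so this is the minimum enclosing circle.
r = √(30.5) ≈ 5.52.

5.52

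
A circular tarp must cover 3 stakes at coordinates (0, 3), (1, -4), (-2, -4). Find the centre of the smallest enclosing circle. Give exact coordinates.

(-0.5, -9/14)

Call the three points A, B, C in the order given.
Side lengths²: AB² = 50, AC² = 53, BC² = 9.
Since AC² = 53 < 50 + 9 = 59, the triangle is acute, so the smallest enclosing circle is the circumcircle.
Circumcentre = (-0.5, -9/14), r² = 1325/98.
Centre = (-0.5, -9/14).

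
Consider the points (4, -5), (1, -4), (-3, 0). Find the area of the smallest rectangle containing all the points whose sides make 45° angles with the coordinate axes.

In coordinates u = x + y, v = x − y the rectangle is axis-aligned; the map (x,y)→(u,v) scales areas by 2.
u-values: -1, -3, -3; range = -1 − (-3) = 2.
v-values: 9, 5, -3; range = 9 − (-3) = 12.
Area = (2 × 12) / 2 = 12.

12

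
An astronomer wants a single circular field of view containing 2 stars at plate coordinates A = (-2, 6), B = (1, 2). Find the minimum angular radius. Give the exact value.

The smallest circle enclosing two points has them as diameter endpoints.
Centre = midpoint = (-0.5, 4); r² = |AB|²/4 = 25/4 = 6.25.
r = √(6.25) = 2.5.

2.5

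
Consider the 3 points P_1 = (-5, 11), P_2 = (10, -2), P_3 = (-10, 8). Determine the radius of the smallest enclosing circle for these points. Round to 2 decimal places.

Side lengths²: P_1P_2² = 394, P_1P_3² = 34, P_2P_3² = 500.
Since P_2P_3² = 500 ≥ 394 + 34 = 428, the angle opposite P_2P_3 is not acute, so the smallest enclosing circle has P_2P_3 as diameter.
Centre = midpoint of P_2P_3 = (0, 3), r² = 500/4 = 125.
r = √125 ≈ 11.18.

11.18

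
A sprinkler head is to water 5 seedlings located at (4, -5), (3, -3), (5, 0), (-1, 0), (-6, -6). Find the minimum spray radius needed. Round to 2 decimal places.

6.26

The farthest pair is (5, 0)–(-6, -6) with squared distance 157. The circle on this segment as diameter has centre (-0.5, -3) and r² = 157/4 = 39.25.
Check (4, -5): distance² to centre = 24.25 ≤ 39.25, so it lies inside.
All remaining points lie in this disk, and no smaller disk contains both endpoints, so this is the minimum enclosing circle.
r = √(39.25) ≈ 6.26.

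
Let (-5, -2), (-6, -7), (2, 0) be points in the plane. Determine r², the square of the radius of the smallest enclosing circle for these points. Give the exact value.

Call the three points A, B, C in the order given.
Side lengths²: AB² = 26, AC² = 53, BC² = 113.
Since BC² = 113 ≥ 53 + 26 = 79, the angle opposite BC is not acute, so the smallest enclosing circle has BC as diameter.
Centre = midpoint of BC = (-2, -3.5), r² = 113/4 = 28.25.

28.25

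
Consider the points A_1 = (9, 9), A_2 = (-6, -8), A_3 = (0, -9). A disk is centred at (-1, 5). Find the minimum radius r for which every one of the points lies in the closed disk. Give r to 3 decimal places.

The required radius is the distance from (-1, 5) to the farthest point.
Squared distances: 116, 194, 197.
Maximum is 197, attained at A_3.
r = √197 ≈ 14.036.

14.036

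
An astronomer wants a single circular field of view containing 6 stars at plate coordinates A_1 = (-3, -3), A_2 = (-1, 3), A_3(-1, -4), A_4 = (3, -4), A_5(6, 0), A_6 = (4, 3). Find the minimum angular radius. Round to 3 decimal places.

A smallest enclosing disk is always determined by at most three of the input points on its boundary.
The minimum enclosing circle is determined by three boundary points: A_1, A_5, A_6.
Their circumcentre is (29/22, -21/22) with r² = 5525/242.
The farthest remaining point A_2 is at distance² 5085/242 ≤ 5525/242.
r = √(5525/242) ≈ 4.778.

4.778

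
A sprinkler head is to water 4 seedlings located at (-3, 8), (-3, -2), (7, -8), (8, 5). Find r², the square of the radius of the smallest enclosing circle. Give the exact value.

The farthest pair is (-3, 8)–(7, -8) with squared distance 356. The circle on this segment as diameter has centre (2, 0) and r² = 356/4 = 89.
Check (-3, -2): distance² to centre = 29 ≤ 89, so it lies inside.
All remaining points lie in this disk, and no smaller disk contains both endpoints, so this is the minimum enclosing circle.

89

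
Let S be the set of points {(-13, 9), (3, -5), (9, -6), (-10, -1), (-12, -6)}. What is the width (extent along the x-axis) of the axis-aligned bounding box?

22

max x = 9, min x = -13, so width = 22.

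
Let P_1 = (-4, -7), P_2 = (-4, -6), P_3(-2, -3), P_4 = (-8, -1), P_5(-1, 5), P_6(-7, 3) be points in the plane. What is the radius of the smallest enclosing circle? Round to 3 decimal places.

A smallest enclosing disk is always determined by at most three of the input points on its boundary.
The farthest pair is P_1–P_5 with squared distance 153. The circle on this segment as diameter has centre (-2.5, -1) and r² = 153/4 = 38.25.
Check P_2: distance² to centre = 27.25 ≤ 38.25, so it lies inside.
All remaining points lie in this disk, and no smaller disk contains both endpoints, so this is the minimum enclosing circle.
r = √(38.25) ≈ 6.185.

6.185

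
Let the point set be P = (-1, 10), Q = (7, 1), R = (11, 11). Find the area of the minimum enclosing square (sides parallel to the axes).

The bounding box has width 12 and height 10.
An axis-aligned square enclosing the set must have side ≥ max(width, height).
So the minimum side is max(12, 10) = 12.
Area = 12² = 144.

144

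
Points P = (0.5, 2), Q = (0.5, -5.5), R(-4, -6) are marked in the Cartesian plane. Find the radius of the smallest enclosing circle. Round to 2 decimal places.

Side lengths²: PQ² = 56.25, PR² = 84.25, QR² = 20.5.
Since PR² = 84.25 ≥ 56.25 + 20.5 = 76.75, the angle opposite PR is not acute, so the smallest enclosing circle has PR as diameter.
Centre = midpoint of PR = (-1.75, -2), r² = 84.25/4 = 21.0625.
r = √(21.0625) ≈ 4.59.

4.59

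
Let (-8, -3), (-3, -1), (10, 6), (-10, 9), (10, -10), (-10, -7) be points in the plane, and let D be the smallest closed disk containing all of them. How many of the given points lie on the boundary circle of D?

2

The minimum enclosing circle of a finite set is fixed by two of the points (as a diameter) or three (as a circumcircle).
The farthest pair is (-10, 9)–(10, -10) with squared distance 761. The circle on this segment as diameter has centre (0, -0.5) and r² = 761/4 = 190.25.
Check (-8, -3): distance² to centre = 70.25 ≤ 190.25, so it lies inside.
All remaining points lie in this disk, and no smaller disk contains both endpoints, so this is the minimum enclosing circle.
The points at distance exactly r from the centre are (-10, 9), (10, -10) — 2 points.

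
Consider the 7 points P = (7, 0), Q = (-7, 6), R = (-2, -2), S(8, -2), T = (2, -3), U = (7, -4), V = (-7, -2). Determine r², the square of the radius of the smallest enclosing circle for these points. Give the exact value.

By Welzl's lemma the MEC is supported by two points (diametrically opposite) or three points (on a circumcircle).
The farthest pair is Q–U with squared distance 296. The circle on this segment as diameter has centre (0, 1) and r² = 296/4 = 74.
Check P: distance² to centre = 50 ≤ 74, so it lies inside.
All remaining points lie in this disk, and no smaller disk contains both endpoints, so this is the minimum enclosing circle.

74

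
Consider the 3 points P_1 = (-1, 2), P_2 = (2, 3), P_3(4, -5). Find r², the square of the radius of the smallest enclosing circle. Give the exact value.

3145/169

Side lengths²: P_1P_2² = 10, P_1P_3² = 74, P_2P_3² = 68.
Since P_1P_3² = 74 < 68 + 10 = 78, the triangle is acute, so the smallest enclosing circle is the circumcircle.
Circumcentre = (23/13, -17/13), r² = 3145/169.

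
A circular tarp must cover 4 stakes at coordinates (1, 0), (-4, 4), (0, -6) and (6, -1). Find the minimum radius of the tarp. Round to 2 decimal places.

By Welzl's lemma the MEC is supported by two points (diametrically opposite) or three points (on a circumcircle).
The minimum enclosing circle is determined by three boundary points: (-4, 4), (0, -6), (6, -1).
Their circumcentre is (0.1875, -0.125) with r² = 34.55078125.
The farthest remaining point (1, 0) is at distance² 0.67578125 ≤ 34.55078125.
r = √(34.55078125) ≈ 5.88.

5.88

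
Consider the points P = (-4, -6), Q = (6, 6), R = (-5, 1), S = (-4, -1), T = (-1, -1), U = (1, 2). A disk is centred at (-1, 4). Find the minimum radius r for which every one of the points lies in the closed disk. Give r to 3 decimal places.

10.440

The required radius is the distance from (-1, 4) to the farthest point.
Squared distances: 109, 53, 25, 34, 25, 8.
Maximum is 109, attained at P.
r = √109 ≈ 10.440.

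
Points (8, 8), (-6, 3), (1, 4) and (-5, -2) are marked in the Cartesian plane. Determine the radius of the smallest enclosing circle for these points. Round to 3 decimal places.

8.201

By Welzl's lemma the MEC is supported by two points (diametrically opposite) or three points (on a circumcircle).
The farthest pair is (8, 8)–(-5, -2) with squared distance 269. The circle on this segment as diameter has centre (1.5, 3) and r² = 269/4 = 67.25.
Check (-6, 3): distance² to centre = 56.25 ≤ 67.25, so it lies inside.
All remaining points lie in this disk, and no smaller disk contains both endpoints, so this is the minimum enclosing circle.
r = √(67.25) ≈ 8.201.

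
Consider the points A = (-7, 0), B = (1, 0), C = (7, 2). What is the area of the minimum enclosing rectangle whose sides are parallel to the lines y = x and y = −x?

In coordinates u = x + y, v = x − y the rectangle is axis-aligned; the map (x,y)→(u,v) scales areas by 2.
u-values: -7, 1, 9; range = 9 − (-7) = 16.
v-values: -7, 1, 5; range = 5 − (-7) = 12.
Area = (16 × 12) / 2 = 96.

96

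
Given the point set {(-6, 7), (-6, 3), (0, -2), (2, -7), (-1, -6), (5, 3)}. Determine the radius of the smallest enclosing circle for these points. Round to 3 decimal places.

A smallest enclosing disk is always determined by at most three of the input points on its boundary.
The farthest pair is (-6, 7)–(2, -7) with squared distance 260. The circle on this segment as diameter has centre (-2, 0) and r² = 260/4 = 65.
Check (-6, 3): distance² to centre = 25 ≤ 65, so it lies inside.
All remaining points lie in this disk, and no smaller disk contains both endpoints, so this is the minimum enclosing circle.
r = √65 ≈ 8.062.

8.062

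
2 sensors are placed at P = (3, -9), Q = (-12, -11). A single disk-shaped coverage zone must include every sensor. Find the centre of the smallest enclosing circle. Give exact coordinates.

The smallest circle enclosing two points has them as diameter endpoints.
Centre = midpoint = (-4.5, -10); r² = |PQ|²/4 = 229/4 = 57.25.
Centre = (-4.5, -10).

(-4.5, -10)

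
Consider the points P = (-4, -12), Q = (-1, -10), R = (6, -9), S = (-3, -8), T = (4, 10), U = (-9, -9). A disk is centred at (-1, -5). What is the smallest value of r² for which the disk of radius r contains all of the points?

250

The required radius is the distance from (-1, -5) to the farthest point.
Squared distances: 58, 25, 65, 13, 250, 80.
Maximum is 250, attained at T.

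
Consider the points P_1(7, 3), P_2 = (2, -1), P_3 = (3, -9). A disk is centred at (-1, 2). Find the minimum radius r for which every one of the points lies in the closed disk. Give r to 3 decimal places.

The required radius is the distance from (-1, 2) to the farthest point.
Squared distances: 65, 18, 137.
Maximum is 137, attained at P_3.
r = √137 ≈ 11.705.

11.705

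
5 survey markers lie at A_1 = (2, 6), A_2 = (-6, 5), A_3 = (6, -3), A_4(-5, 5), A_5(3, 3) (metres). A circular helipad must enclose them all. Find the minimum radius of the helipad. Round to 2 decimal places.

7.21

The minimum enclosing circle of a finite set is fixed by two of the points (as a diameter) or three (as a circumcircle).
The farthest pair is A_2–A_3 with squared distance 208. The circle on this segment as diameter has centre (0, 1) and r² = 208/4 = 52.
Check A_1: distance² to centre = 29 ≤ 52, so it lies inside.
All remaining points lie in this disk, and no smaller disk contains both endpoints, so this is the minimum enclosing circle.
r = √52 ≈ 7.21.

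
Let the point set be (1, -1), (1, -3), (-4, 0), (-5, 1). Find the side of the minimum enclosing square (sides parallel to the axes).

The bounding box has width 6 and height 4.
An axis-aligned square enclosing the set must have side ≥ max(width, height).
So the minimum side is max(6, 4) = 6.

6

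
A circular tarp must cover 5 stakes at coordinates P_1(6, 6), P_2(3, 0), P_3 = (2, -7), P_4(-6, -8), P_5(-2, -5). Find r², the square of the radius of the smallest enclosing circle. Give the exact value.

85

By Welzl's lemma the MEC is supported by two points (diametrically opposite) or three points (on a circumcircle).
The farthest pair is P_1–P_4 with squared distance 340. The circle on this segment as diameter has centre (0, -1) and r² = 340/4 = 85.
Check P_2: distance² to centre = 10 ≤ 85, so it lies inside.
All remaining points lie in this disk, and no smaller disk contains both endpoints, so this is the minimum enclosing circle.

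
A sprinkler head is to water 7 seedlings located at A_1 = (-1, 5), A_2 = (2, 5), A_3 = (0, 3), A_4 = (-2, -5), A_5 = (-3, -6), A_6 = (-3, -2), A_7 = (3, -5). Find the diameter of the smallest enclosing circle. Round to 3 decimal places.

12.083

By Welzl's lemma the MEC is supported by two points (diametrically opposite) or three points (on a circumcircle).
The farthest pair is A_2–A_5 with squared distance 146. The circle on this segment as diameter has centre (-0.5, -0.5) and r² = 146/4 = 36.5.
Check A_1: distance² to centre = 30.5 ≤ 36.5, so it lies inside.
All remaining points lie in this disk, and no smaller disk contains both endpoints, so this is the minimum enclosing circle.
Diameter = 2r = 2√(36.5) ≈ 12.083.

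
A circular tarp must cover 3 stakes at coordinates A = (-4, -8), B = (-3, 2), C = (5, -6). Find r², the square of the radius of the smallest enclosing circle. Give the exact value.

8585/242

Side lengths²: AB² = 101, AC² = 85, BC² = 128.
Since BC² = 128 < 101 + 85 = 186, the triangle is acute, so the smallest enclosing circle is the circumcircle.
Circumcentre = (-7/22, -73/22), r² = 8585/242.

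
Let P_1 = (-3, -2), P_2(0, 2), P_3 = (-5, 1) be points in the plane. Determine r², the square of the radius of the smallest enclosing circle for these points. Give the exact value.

Side lengths²: P_1P_2² = 25, P_1P_3² = 13, P_2P_3² = 26.
Since P_2P_3² = 26 < 25 + 13 = 38, the triangle is acute, so the smallest enclosing circle is the circumcircle.
Circumcentre = (-79/34, 21/34), r² = 4225/578.

4225/578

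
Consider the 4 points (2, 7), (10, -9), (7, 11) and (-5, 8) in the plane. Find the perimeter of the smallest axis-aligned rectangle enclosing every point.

70

Width = max x − min x = 10 − (-5) = 15.
Height = max y − min y = 11 − (-9) = 20.
Perimeter = 2(15 + 20) = 70.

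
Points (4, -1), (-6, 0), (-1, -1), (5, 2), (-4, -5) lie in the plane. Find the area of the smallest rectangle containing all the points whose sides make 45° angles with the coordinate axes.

In coordinates u = x + y, v = x − y the rectangle is axis-aligned; the map (x,y)→(u,v) scales areas by 2.
u-values: 3, -6, -2, 7, -9; range = 7 − (-9) = 16.
v-values: 5, -6, 0, 3, 1; range = 5 − (-6) = 11.
Area = (16 × 11) / 2 = 88.

88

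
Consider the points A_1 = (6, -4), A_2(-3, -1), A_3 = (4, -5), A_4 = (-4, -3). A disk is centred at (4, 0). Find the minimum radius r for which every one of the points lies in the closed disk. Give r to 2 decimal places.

8.54

The required radius is the distance from (4, 0) to the farthest point.
Squared distances: 20, 50, 25, 73.
Maximum is 73, attained at A_4.
r = √73 ≈ 8.54.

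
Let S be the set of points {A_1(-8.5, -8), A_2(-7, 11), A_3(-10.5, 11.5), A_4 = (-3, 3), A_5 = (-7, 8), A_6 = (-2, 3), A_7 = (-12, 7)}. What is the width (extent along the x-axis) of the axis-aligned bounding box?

10

max x = -2, min x = -12, so width = 10.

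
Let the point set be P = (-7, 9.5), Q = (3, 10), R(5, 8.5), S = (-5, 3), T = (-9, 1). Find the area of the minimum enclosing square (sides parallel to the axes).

The bounding box has width 14 and height 9.
An axis-aligned square enclosing the set must have side ≥ max(width, height).
So the minimum side is max(14, 9) = 14.
Area = 14² = 196.

196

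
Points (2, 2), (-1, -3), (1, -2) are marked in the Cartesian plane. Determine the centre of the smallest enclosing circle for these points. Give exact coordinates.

(0.5, -0.5)

Call the three points A, B, C in the order given.
Side lengths²: AB² = 34, AC² = 17, BC² = 5.
Since AB² = 34 ≥ 17 + 5 = 22, the angle opposite AB is not acute, so the smallest enclosing circle has AB as diameter.
Centre = midpoint of AB = (0.5, -0.5), r² = 34/4 = 8.5.
Centre = (0.5, -0.5).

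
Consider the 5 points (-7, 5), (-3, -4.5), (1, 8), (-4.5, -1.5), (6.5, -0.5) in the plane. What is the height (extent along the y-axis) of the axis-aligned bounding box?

max y = 8, min y = -4.5, so height = 12.5.

12.5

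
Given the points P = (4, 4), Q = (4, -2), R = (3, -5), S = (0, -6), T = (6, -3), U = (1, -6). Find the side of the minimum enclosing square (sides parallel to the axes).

10

The bounding box has width 6 and height 10.
An axis-aligned square enclosing the set must have side ≥ max(width, height).
So the minimum side is max(6, 10) = 10.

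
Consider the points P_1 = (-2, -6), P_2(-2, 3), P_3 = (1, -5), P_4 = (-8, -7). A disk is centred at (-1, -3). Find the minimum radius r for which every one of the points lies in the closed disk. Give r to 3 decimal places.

The required radius is the distance from (-1, -3) to the farthest point.
Squared distances: 10, 37, 8, 65.
Maximum is 65, attained at P_4.
r = √65 ≈ 8.062.

8.062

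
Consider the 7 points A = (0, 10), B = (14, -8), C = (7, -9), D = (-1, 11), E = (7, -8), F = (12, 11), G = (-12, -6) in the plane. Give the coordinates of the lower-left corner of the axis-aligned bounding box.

x-range [-12, 14], y-range [-9, 11].
The lower-left corner is (-12, -9).

(-12, -9)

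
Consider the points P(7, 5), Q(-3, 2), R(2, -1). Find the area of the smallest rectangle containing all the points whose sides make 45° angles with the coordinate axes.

In coordinates u = x + y, v = x − y the rectangle is axis-aligned; the map (x,y)→(u,v) scales areas by 2.
u-values: 12, -1, 1; range = 12 − (-1) = 13.
v-values: 2, -5, 3; range = 3 − (-5) = 8.
Area = (13 × 8) / 2 = 52.

52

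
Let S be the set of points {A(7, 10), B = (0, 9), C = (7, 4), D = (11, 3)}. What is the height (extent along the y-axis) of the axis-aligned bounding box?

max y = 10, min y = 3, so height = 7.

7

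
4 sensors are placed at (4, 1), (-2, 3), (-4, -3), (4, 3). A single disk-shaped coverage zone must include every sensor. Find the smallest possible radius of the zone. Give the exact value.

The farthest pair is (-4, -3)–(4, 3) with squared distance 100. The circle on this segment as diameter has centre (0, 0) and r² = 100/4 = 25.
Check (4, 1): distance² to centre = 17 ≤ 25, so it lies inside.
All remaining points lie in this disk, and no smaller disk contains both endpoints, so this is the minimum enclosing circle.
r = √25 = 5.

5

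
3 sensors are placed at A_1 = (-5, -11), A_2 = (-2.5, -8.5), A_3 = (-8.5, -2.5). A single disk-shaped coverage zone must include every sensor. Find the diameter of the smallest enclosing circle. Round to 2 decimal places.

9.19

Side lengths²: A_1A_2² = 12.5, A_1A_3² = 84.5, A_2A_3² = 72.
Since A_1A_3² = 84.5 ≥ 72 + 12.5 = 84.5, the angle opposite A_1A_3 is not acute, so the smallest enclosing circle has A_1A_3 as diameter.
Centre = midpoint of A_1A_3 = (-6.75, -6.75), r² = 84.5/4 = 21.125.
Diameter = 2r = 2√(21.125) ≈ 9.19.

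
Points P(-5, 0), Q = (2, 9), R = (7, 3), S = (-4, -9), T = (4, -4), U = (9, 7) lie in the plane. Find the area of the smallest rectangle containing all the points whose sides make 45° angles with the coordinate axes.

217.5

In coordinates u = x + y, v = x − y the rectangle is axis-aligned; the map (x,y)→(u,v) scales areas by 2.
u-values: -5, 11, 10, -13, 0, 16; range = 16 − (-13) = 29.
v-values: -5, -7, 4, 5, 8, 2; range = 8 − (-7) = 15.
Area = (29 × 15) / 2 = 217.5.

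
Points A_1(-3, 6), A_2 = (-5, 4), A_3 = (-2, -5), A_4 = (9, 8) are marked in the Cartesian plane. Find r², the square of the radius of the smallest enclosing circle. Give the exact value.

A smallest enclosing disk is always determined by at most three of the input points on its boundary.
The minimum enclosing circle is determined by three boundary points: A_2, A_3, A_4.
Their circumcentre is (74/23, 40/23) with r² = 38425/529.
The farthest remaining point A_1 is at distance² 30053/529 ≤ 38425/529.

38425/529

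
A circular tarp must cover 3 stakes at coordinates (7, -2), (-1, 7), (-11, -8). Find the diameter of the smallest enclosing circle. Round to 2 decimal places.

Call the three points A, B, C in the order given.
Side lengths²: AB² = 145, AC² = 360, BC² = 325.
Since AC² = 360 < 325 + 145 = 470, the triangle is acute, so the smallest enclosing circle is the circumcircle.
Circumcentre = (-39/14, -37/14), r² = 9425/98.
Diameter = 2r = 2√(9425/98) ≈ 19.61.

19.61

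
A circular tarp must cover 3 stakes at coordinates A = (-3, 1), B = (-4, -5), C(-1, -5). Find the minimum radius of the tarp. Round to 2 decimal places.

Side lengths²: AB² = 37, AC² = 40, BC² = 9.
Since AC² = 40 < 37 + 9 = 46, the triangle is acute, so the smallest enclosing circle is the circumcircle.
Circumcentre = (-2.5, -13/6), r² = 185/18.
r = √(185/18) ≈ 3.21.

3.21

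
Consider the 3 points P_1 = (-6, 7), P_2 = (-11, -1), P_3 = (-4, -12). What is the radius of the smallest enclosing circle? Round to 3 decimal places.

Side lengths²: P_1P_2² = 89, P_1P_3² = 365, P_2P_3² = 170.
Since P_1P_3² = 365 ≥ 170 + 89 = 259, the angle opposite P_1P_3 is not acute, so the smallest enclosing circle has P_1P_3 as diameter.
Centre = midpoint of P_1P_3 = (-5, -2.5), r² = 365/4 = 91.25.
r = √(91.25) ≈ 9.552.

9.552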